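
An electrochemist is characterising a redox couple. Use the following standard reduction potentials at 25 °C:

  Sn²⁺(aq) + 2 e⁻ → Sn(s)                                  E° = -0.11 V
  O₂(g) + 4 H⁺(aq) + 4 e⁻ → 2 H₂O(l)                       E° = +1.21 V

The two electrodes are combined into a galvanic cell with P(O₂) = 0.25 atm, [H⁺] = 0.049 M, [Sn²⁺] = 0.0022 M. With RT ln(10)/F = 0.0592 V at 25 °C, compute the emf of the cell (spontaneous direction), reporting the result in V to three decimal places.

O₂/H₂O is the cathode (higher E°), Sn²⁺/Sn the anode: E°cell = +1.21 − (-0.11) = +1.32 V, n = 4.
Overall: O₂(g) + 4 H⁺(aq) + 2 Sn(s) → 2 H₂O(l) + 2 Sn²⁺(aq)
Q = [Sn²⁺]^2 / (P(O₂)·[H⁺]^4); log Q = 0.526.
E = E° − (0.0592/n) log Q = +1.32 − (0.0592/4)(0.526) = +1.312 V.

+1.312 V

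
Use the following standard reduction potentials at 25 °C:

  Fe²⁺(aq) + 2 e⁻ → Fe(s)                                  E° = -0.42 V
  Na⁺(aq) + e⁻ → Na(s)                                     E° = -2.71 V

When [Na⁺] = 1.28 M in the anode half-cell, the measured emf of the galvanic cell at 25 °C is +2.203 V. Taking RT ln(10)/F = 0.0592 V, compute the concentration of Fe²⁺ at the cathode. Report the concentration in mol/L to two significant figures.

0.0019 M

Fe²⁺/Fe is the cathode, Na⁺/Na the anode: E°cell = +2.29 V, n = 2.
Overall reaction: Fe²⁺(aq) + 2 Na(s) → Fe(s) + 2 Na⁺(aq); Q = [Na⁺]^2/[Fe²⁺]^1.
From E = E° − (0.0592/n) log Q: log Q = (E° − E)·n/0.0592 = (+2.29 − (+2.203))·2/0.0592 = 2.9392.
So 1·log[Fe²⁺] = 2·log(1.28) − log Q = 0.2144 − (2.9392) = -2.7248; [Fe²⁺] = 10^(-2.7248) ≈ 0.0019 M.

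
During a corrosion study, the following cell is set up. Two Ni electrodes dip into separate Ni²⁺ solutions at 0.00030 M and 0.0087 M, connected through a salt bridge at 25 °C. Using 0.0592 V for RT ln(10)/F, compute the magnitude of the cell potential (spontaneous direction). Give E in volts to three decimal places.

+0.043 V

For a concentration cell E°cell = 0. The 0.0087 M side is the cathode (reduction is favoured where [Ni²⁺] is higher).
With n = 2, E = −(0.0592/2) log([Ni²⁺]ₐₙ/[Ni²⁺]꜀ₐₜ) = −(0.0592/2) log(0.0003/0.0087) = −(0.0592/2)(-1.462) = +0.043 V.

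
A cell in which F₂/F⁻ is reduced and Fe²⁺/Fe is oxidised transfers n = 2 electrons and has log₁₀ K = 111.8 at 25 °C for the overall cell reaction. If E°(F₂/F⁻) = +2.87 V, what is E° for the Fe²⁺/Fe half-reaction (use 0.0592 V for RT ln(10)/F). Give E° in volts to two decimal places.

E°cell = (0.0592/n)·log K = (0.0592/2)(111.8) = +3.309 V.
Since F₂/F⁻ is the cathode and Fe²⁺/Fe the anode, E°cell = E°(F₂/F⁻) − E°(Fe²⁺/Fe).
So E°(Fe²⁺/Fe) = E°(F₂/F⁻) − E°cell = (+2.87) − (+3.309) = -0.44 V.

-0.44 V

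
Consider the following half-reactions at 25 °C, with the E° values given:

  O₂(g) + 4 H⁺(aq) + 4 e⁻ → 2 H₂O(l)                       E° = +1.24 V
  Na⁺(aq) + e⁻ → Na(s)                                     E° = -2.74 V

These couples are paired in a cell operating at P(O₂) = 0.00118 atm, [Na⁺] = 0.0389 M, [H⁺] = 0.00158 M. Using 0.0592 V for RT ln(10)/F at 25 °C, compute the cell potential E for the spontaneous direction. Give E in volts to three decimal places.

O₂/H₂O is the cathode (higher E°), Na⁺/Na the anode: E°cell = +1.24 − (-2.74) = +3.98 V, n = 4.
Overall: O₂(g) + 4 H⁺(aq) + 4 Na(s) → 2 H₂O(l) + 4 Na⁺(aq)
Q = [Na⁺]^4 / (P(O₂)·[H⁺]^4); log Q = 8.493.
E = E° − (0.0592/n) log Q = +3.98 − (0.0592/4)(8.493) = +3.854 V.

+3.854 V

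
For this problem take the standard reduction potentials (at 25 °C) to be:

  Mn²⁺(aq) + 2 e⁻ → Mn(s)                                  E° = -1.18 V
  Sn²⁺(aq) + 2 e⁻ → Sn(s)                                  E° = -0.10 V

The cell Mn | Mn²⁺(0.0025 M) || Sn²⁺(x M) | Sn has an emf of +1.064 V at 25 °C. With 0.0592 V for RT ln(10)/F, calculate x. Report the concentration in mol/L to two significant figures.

Sn²⁺/Sn is the cathode, Mn²⁺/Mn the anode: E°cell = +1.08 V, n = 2.
Overall reaction: Sn²⁺(aq) + Mn(s) → Sn(s) + Mn²⁺(aq); Q = [Mn²⁺]^1/[Sn²⁺]^1.
From E = E° − (0.0592/n) log Q: log Q = (E° − E)·n/0.0592 = (+1.08 − (+1.064))·2/0.0592 = 0.5405.
So 1·log[Sn²⁺] = 1·log(0.0025) − log Q = -2.6021 − (0.5405) = -3.1426; [Sn²⁺] = 10^(-3.1426) ≈ 0.00072 M.

0.00072 M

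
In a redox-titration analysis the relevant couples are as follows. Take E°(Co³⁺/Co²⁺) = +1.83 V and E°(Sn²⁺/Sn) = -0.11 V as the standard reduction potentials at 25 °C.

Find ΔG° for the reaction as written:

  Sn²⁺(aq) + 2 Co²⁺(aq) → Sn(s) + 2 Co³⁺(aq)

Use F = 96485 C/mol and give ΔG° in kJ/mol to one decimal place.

As written, Sn²⁺/Sn is reduced (cathode) and Co³⁺/Co²⁺ is oxidised (anode), so E°cell = (-0.11) − (+1.83) = -1.94 V.
Balancing electrons gives n = 2.
ΔG° = −nFE° = −(2)(96485)(-1.94) = 374,362 J = +374.4 kJ/mol.

+374.4 kJ/mol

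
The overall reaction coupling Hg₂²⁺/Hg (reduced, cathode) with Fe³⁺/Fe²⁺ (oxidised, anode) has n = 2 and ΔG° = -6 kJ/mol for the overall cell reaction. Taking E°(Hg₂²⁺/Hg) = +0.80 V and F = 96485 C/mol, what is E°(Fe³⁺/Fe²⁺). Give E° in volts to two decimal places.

+0.77 V

E°cell = −ΔG°/(nF) = −(-6×10³)/((2)(96485)) = +0.031 V.
Since Hg₂²⁺/Hg is the cathode and Fe³⁺/Fe²⁺ the anode, E°cell = E°(Hg₂²⁺/Hg) − E°(Fe³⁺/Fe²⁺).
So E°(Fe³⁺/Fe²⁺) = E°(Hg₂²⁺/Hg) − E°cell = (+0.80) − (+0.031) = +0.77 V.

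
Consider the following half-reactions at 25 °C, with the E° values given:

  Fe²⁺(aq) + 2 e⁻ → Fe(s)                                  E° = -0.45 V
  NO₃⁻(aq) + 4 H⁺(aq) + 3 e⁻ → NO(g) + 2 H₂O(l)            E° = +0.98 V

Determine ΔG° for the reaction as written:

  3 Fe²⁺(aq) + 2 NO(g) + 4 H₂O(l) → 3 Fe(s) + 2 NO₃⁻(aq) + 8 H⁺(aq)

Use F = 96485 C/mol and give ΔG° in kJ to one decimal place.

As written, Fe²⁺/Fe is reduced (cathode) and NO₃⁻/NO is oxidised (anode), so E°cell = (-0.45) − (+0.98) = -1.43 V.
Balancing electrons gives n = 6.
ΔG° = −nFE° = −(6)(96485)(-1.43) = 827,841 J = +827.8 kJ.

+827.8 kJ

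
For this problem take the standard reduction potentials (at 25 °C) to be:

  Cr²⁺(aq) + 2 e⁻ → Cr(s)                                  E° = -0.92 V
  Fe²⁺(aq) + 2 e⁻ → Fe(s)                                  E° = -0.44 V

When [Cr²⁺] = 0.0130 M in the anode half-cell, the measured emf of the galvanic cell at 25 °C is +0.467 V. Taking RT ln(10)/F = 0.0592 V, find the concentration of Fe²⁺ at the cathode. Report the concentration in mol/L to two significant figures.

0.0047 M

Fe²⁺/Fe is the cathode, Cr²⁺/Cr the anode: E°cell = +0.48 V, n = 2.
Overall reaction: Fe²⁺(aq) + Cr(s) → Fe(s) + Cr²⁺(aq); Q = [Cr²⁺]^1/[Fe²⁺]^1.
From E = E° − (0.0592/n) log Q: log Q = (E° − E)·n/0.0592 = (+0.48 − (+0.467))·2/0.0592 = 0.4392.
So 1·log[Fe²⁺] = 1·log(0.013) − log Q = -1.8861 − (0.4392) = -2.3253; [Fe²⁺] = 10^(-2.3253) ≈ 0.0047 M.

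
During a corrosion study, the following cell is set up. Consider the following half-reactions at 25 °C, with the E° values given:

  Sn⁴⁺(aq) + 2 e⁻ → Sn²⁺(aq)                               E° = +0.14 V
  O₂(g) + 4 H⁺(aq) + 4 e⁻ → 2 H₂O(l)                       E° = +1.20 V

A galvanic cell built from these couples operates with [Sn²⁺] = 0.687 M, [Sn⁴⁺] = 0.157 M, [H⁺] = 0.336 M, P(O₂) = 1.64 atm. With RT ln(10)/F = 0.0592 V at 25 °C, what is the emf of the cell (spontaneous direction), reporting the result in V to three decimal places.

+1.054 V

O₂/H₂O is the cathode (higher E°), Sn⁴⁺/Sn²⁺ the anode: E°cell = +1.20 − (+0.14) = +1.06 V, n = 4.
Overall: O₂(g) + 4 H⁺(aq) + 2 Sn²⁺(aq) → 2 H₂O(l) + 2 Sn⁴⁺(aq)
Q = [Sn⁴⁺]^2 / (P(O₂)·[H⁺]^4·[Sn²⁺]^2); log Q = 0.398.
E = E° − (0.0592/n) log Q = +1.06 − (0.0592/4)(0.398) = +1.054 V.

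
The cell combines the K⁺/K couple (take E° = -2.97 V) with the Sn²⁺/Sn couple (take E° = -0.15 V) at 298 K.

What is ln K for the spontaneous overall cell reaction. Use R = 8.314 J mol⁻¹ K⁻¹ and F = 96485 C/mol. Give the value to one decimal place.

Cathode: Sn²⁺/Sn; anode: K⁺/K. E°cell = (-0.15) − (-2.97) = +2.82 V, with n = 2.
ΔG° = −nFE° = −RT ln K, so ln K = nFE°/(RT) = (2)(96485)(+2.82) / ((8.314)(298)) = 219.641.

219.6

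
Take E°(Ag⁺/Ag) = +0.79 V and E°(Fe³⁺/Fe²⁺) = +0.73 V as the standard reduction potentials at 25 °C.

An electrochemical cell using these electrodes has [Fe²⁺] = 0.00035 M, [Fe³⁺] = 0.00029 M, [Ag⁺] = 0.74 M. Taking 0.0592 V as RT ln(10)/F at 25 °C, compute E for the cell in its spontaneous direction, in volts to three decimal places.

+0.057 V

Ag⁺/Ag is the cathode (higher E°), Fe³⁺/Fe²⁺ the anode: E°cell = +0.79 − (+0.73) = +0.06 V, n = 1.
Overall: Ag⁺(aq) + Fe²⁺(aq) → Ag(s) + Fe³⁺(aq)
Q = [Fe³⁺] / ([Ag⁺]·[Fe²⁺]); log Q = 0.049.
E = E° − (0.0592/n) log Q = +0.06 − (0.0592/1)(0.049) = +0.057 V.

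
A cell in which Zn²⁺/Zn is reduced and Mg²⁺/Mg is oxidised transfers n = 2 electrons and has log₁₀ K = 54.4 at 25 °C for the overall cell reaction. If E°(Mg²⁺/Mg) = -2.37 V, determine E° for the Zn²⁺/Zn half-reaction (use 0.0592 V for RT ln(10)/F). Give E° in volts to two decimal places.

-0.76 V

E°cell = (0.0592/n)·log K = (0.0592/2)(54.4) = +1.610 V.
Since Zn²⁺/Zn is the cathode and Mg²⁺/Mg the anode, E°cell = E°(Zn²⁺/Zn) − E°(Mg²⁺/Mg).
So E°(Zn²⁺/Zn) = E°cell + E°(Mg²⁺/Mg) = +1.610 + (-2.37) = -0.76 V.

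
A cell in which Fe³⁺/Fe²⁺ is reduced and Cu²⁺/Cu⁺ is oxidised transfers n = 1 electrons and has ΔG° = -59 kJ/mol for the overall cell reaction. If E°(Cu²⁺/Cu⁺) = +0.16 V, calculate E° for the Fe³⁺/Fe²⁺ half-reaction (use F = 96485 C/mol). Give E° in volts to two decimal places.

+0.77 V

E°cell = −ΔG°/(nF) = −(-59×10³)/((1)(96485)) = +0.611 V.
Since Fe³⁺/Fe²⁺ is the cathode and Cu²⁺/Cu⁺ the anode, E°cell = E°(Fe³⁺/Fe²⁺) − E°(Cu²⁺/Cu⁺).
So E°(Fe³⁺/Fe²⁺) = E°cell + E°(Cu²⁺/Cu⁺) = +0.611 + (+0.16) = +0.77 V.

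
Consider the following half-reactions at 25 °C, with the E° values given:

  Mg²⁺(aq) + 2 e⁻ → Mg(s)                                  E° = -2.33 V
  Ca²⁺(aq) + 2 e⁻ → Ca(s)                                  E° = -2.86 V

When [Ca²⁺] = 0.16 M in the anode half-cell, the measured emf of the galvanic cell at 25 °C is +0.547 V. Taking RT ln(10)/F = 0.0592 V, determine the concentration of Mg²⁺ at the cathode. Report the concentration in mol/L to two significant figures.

Mg²⁺/Mg is the cathode, Ca²⁺/Ca the anode: E°cell = +0.53 V, n = 2.
Overall reaction: Mg²⁺(aq) + Ca(s) → Mg(s) + Ca²⁺(aq); Q = [Ca²⁺]^1/[Mg²⁺]^1.
From E = E° − (0.0592/n) log Q: log Q = (E° − E)·n/0.0592 = (+0.53 − (+0.547))·2/0.0592 = -0.5743.
So 1·log[Mg²⁺] = 1·log(0.16) − log Q = -0.7959 − (-0.5743) = -0.2216; [Mg²⁺] = 10^(-0.2216) ≈ 0.60 M.

0.60 M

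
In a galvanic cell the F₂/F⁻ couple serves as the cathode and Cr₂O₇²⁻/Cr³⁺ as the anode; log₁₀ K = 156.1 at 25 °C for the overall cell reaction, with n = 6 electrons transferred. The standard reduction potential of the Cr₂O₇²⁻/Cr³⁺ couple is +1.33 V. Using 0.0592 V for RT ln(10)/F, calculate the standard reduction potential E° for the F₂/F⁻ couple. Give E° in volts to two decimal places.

+2.87 V

E°cell = (0.0592/n)·log K = (0.0592/6)(156.1) = +1.540 V.
Since F₂/F⁻ is the cathode and Cr₂O₇²⁻/Cr³⁺ the anode, E°cell = E°(F₂/F⁻) − E°(Cr₂O₇²⁻/Cr³⁺).
So E°(F₂/F⁻) = E°cell + E°(Cr₂O₇²⁻/Cr³⁺) = +1.540 + (+1.33) = +2.87 V.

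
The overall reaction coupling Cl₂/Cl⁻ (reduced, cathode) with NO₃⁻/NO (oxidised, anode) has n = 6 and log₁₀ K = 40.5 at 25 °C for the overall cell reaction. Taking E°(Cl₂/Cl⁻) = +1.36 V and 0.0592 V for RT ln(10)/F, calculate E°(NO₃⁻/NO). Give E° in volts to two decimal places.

E°cell = (0.0592/n)·log K = (0.0592/6)(40.5) = +0.400 V.
Since Cl₂/Cl⁻ is the cathode and NO₃⁻/NO the anode, E°cell = E°(Cl₂/Cl⁻) − E°(NO₃⁻/NO).
So E°(NO₃⁻/NO) = E°(Cl₂/Cl⁻) − E°cell = (+1.36) − (+0.400) = +0.96 V.

+0.96 V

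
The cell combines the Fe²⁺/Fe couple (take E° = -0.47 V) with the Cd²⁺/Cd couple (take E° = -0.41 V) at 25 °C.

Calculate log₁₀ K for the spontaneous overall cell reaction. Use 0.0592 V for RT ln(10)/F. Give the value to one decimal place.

Cathode: Cd²⁺/Cd; anode: Fe²⁺/Fe. E°cell = +0.06 V, n = 2.
log K = nE°cell / 0.0592 = (2)(+0.06) / 0.0592 = 2.0.

2.0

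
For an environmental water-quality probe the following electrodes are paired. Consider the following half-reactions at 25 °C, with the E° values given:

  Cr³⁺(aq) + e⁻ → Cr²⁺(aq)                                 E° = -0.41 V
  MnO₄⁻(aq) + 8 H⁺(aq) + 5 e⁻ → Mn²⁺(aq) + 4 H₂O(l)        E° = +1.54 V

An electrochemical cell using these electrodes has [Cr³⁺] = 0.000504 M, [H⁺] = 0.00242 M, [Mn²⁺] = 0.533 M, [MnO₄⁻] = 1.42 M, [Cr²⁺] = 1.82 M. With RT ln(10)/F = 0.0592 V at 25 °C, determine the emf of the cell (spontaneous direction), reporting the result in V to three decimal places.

MnO₄⁻/Mn²⁺ is the cathode (higher E°), Cr³⁺/Cr²⁺ the anode: E°cell = +1.54 − (-0.41) = +1.95 V, n = 5.
Overall: MnO₄⁻(aq) + 8 H⁺(aq) + 5 Cr²⁺(aq) → Mn²⁺(aq) + 4 H₂O(l) + 5 Cr³⁺(aq)
Q = [Mn²⁺]·[Cr³⁺]^5 / ([MnO₄⁻]·[H⁺]^8·[Cr²⁺]^5); log Q = 2.716.
E = E° − (0.0592/n) log Q = +1.95 − (0.0592/5)(2.716) = +1.918 V.

+1.918 V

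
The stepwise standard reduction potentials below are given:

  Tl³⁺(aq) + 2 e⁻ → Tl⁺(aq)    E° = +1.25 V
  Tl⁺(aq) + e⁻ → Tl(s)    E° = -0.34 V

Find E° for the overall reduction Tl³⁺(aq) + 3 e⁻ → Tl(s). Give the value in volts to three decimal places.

+0.720 V

Adding the free-energy changes (−nFE°) of the two steps gives −n₃FE°₃ = −n₁FE°₁ − n₂FE°₂.
E°₃ = (2×+1.25 + 1×-0.34) / 3 = (+2.160) / 3 = +0.720 V.
E° values themselves are not directly additive — weighting by electron count is essential.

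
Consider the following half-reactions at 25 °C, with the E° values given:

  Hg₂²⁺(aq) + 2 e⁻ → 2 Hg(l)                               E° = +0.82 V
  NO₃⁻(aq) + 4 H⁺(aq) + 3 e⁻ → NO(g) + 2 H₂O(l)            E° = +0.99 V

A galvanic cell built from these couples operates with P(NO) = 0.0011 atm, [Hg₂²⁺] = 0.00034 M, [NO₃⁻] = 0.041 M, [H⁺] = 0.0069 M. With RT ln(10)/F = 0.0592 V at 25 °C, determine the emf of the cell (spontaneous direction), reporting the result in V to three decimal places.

NO₃⁻/NO is the cathode (higher E°), Hg₂²⁺/Hg the anode: E°cell = +0.99 − (+0.82) = +0.17 V, n = 6.
Overall: 2 NO₃⁻(aq) + 8 H⁺(aq) + 6 Hg(l) → 2 NO(g) + 4 H₂O(l) + 3 Hg₂²⁺(aq)
Q = P(NO)^2·[Hg₂²⁺]^3 / ([NO₃⁻]^2·[H⁺]^8); log Q = 3.741.
E = E° − (0.0592/n) log Q = +0.17 − (0.0592/6)(3.741) = +0.133 V.

+0.133 V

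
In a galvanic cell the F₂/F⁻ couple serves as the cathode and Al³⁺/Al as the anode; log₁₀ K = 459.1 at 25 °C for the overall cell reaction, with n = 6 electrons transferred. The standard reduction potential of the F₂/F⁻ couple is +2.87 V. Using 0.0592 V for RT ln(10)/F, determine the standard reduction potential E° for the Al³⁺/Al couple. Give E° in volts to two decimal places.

E°cell = (0.0592/n)·log K = (0.0592/6)(459.1) = +4.530 V.
Since F₂/F⁻ is the cathode and Al³⁺/Al the anode, E°cell = E°(F₂/F⁻) − E°(Al³⁺/Al).
So E°(Al³⁺/Al) = E°(F₂/F⁻) − E°cell = (+2.87) − (+4.530) = -1.66 V.

-1.66 V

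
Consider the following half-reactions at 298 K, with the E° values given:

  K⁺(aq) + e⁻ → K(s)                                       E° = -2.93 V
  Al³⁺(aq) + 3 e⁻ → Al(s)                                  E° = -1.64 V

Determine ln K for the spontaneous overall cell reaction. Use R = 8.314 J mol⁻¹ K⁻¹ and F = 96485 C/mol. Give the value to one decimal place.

Cathode: Al³⁺/Al; anode: K⁺/K. E°cell = (-1.64) − (-2.93) = +1.29 V, with n = 3.
ΔG° = −nFE° = −RT ln K, so ln K = nFE°/(RT) = (3)(96485)(+1.29) / ((8.314)(298)) = 150.711.

150.7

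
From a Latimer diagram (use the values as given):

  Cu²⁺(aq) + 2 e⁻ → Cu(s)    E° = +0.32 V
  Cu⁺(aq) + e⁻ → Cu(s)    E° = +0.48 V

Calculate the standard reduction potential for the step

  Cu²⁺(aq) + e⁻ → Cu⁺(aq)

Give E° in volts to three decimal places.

+0.160 V

Sequential free energies add, so n₃E°₃ = n₁E°₁ + n₂E°₂.
With n₃ = 2, and the known step contributing 1×(+0.48) V, the unknown satisfies 1·E° = 2×(+0.32) − 1×(+0.48) = +0.160.
E° = +0.160 / 1 = +0.160 V.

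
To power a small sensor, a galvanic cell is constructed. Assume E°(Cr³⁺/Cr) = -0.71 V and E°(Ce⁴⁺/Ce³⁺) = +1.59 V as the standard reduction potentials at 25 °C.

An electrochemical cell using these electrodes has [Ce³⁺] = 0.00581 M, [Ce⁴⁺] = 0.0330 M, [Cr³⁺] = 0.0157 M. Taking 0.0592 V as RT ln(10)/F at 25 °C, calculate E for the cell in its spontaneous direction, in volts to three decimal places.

+2.380 V

Ce⁴⁺/Ce³⁺ is the cathode (higher E°), Cr³⁺/Cr the anode: E°cell = +1.59 − (-0.71) = +2.30 V, n = 3.
Overall: 3 Ce⁴⁺(aq) + Cr(s) → 3 Ce³⁺(aq) + Cr³⁺(aq)
Q = [Ce³⁺]^3·[Cr³⁺] / ([Ce⁴⁺]^3); log Q = -4.067.
E = E° − (0.0592/n) log Q = +2.30 − (0.0592/3)(-4.067) = +2.380 V.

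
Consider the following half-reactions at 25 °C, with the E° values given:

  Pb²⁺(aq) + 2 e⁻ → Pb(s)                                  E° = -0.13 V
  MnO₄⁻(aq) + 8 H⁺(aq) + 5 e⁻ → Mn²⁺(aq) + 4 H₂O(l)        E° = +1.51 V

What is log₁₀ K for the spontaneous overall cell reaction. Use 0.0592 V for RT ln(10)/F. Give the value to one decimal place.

Cathode: MnO₄⁻/Mn²⁺; anode: Pb²⁺/Pb. E°cell = +1.64 V, n = 10.
log K = nE°cell / 0.0592 = (10)(+1.64) / 0.0592 = 277.0.

277.0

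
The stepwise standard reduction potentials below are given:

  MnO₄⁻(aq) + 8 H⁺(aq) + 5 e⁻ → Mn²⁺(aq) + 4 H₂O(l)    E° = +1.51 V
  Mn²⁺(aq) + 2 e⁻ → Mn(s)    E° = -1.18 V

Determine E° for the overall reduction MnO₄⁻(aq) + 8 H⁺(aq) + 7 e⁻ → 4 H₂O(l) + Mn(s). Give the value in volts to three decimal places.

+0.741 V

Standard free energies of sequential steps add: ΔG°₃ = ΔG°₁ + ΔG°₂, so n₃E°₃ = n₁E°₁ + n₂E°₂.
E°₃ = (5×+1.51 + 2×-1.18) / 7 = (+5.190) / 7 = +0.741 V.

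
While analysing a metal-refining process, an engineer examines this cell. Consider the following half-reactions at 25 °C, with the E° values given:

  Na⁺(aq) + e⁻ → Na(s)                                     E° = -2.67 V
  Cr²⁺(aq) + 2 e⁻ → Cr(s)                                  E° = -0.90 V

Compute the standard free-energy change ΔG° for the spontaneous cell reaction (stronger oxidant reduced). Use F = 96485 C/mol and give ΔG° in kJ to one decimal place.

Cr²⁺/Cr (E° = -0.90 V) is the cathode; Na⁺/Na (E° = -2.67 V) is the anode, so E°cell = +1.77 V.
Balancing electrons gives n = 2 (lcm of 2 and 1).
ΔG° = −nFE° = −(2)(96485)(+1.77) = -341,557 J = -341.6 kJ.

-341.6 kJ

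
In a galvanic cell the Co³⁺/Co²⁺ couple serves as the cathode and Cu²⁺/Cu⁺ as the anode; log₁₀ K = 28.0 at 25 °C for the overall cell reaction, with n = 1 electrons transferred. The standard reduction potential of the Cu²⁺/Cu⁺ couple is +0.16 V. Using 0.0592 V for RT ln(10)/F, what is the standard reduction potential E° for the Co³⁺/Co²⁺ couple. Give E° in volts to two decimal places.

E°cell = (0.0592/n)·log K = (0.0592/1)(28.0) = +1.658 V.
Since Co³⁺/Co²⁺ is the cathode and Cu²⁺/Cu⁺ the anode, E°cell = E°(Co³⁺/Co²⁺) − E°(Cu²⁺/Cu⁺).
So E°(Co³⁺/Co²⁺) = E°cell + E°(Cu²⁺/Cu⁺) = +1.658 + (+0.16) = +1.82 V.

+1.82 V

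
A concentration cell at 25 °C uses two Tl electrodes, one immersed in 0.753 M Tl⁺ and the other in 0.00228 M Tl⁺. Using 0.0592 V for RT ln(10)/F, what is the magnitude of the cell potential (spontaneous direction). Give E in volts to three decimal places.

For a concentration cell E°cell = 0. The 0.753 M side is the cathode (reduction is favoured where [Tl⁺] is higher).
With n = 1, E = −(0.0592/1) log([Tl⁺]ₐₙ/[Tl⁺]꜀ₐₜ) = −(0.0592/1) log(0.00228/0.753) = −(0.0592/1)(-2.519) = +0.149 V.

+0.149 V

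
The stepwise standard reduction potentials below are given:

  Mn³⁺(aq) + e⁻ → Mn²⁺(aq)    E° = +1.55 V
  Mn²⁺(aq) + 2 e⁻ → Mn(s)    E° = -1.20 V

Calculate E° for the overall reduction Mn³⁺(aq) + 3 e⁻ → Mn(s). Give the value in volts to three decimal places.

-0.283 V

Adding the free-energy changes (−nFE°) of the two steps gives −n₃FE°₃ = −n₁FE°₁ − n₂FE°₂.
E°₃ = (1×+1.55 + 2×-1.20) / 3 = (-0.850) / 3 = -0.283 V.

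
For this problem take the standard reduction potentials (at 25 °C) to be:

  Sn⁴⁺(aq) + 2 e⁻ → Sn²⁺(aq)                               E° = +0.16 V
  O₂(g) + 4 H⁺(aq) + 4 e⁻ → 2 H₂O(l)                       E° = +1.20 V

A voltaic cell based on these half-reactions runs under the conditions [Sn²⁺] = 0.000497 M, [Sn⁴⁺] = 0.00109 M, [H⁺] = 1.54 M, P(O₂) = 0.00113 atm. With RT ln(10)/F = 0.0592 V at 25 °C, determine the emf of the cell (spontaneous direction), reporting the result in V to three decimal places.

O₂/H₂O is the cathode (higher E°), Sn⁴⁺/Sn²⁺ the anode: E°cell = +1.20 − (+0.16) = +1.04 V, n = 4.
Overall: O₂(g) + 4 H⁺(aq) + 2 Sn²⁺(aq) → 2 H₂O(l) + 2 Sn⁴⁺(aq)
Q = [Sn⁴⁺]^2 / (P(O₂)·[H⁺]^4·[Sn²⁺]^2); log Q = 2.879.
E = E° − (0.0592/n) log Q = +1.04 − (0.0592/4)(2.879) = +0.997 V.

+0.997 V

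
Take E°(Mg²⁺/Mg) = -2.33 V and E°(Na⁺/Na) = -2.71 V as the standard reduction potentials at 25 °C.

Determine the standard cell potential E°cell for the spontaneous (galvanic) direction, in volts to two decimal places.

+0.38 V

The Mg²⁺/Mg couple has the higher reduction potential, so it is the cathode; Na⁺/Na is oxidised at the anode.
E°cell = E°(cathode) − E°(anode) = (-2.33) − (-2.71) = +0.38 V.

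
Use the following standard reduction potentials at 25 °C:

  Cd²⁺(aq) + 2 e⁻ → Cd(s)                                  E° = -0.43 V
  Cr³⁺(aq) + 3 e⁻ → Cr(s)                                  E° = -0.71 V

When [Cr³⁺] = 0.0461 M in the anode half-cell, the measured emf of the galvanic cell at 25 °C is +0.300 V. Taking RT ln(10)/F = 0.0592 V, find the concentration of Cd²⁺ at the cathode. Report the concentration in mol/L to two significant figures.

0.61 M

Cd²⁺/Cd is the cathode, Cr³⁺/Cr the anode: E°cell = +0.28 V, n = 6.
Overall reaction: 3 Cd²⁺(aq) + 2 Cr(s) → 3 Cd(s) + 2 Cr³⁺(aq); Q = [Cr³⁺]^2/[Cd²⁺]^3.
From E = E° − (0.0592/n) log Q: log Q = (E° − E)·n/0.0592 = (+0.28 − (+0.300))·6/0.0592 = -2.0270.
So 3·log[Cd²⁺] = 2·log(0.0461) − log Q = -2.6726 − (-2.0270) = -0.6456; log[Cd²⁺] = -0.6456 / 3 = -0.2152; [Cd²⁺] = 10^(-0.2152) ≈ 0.61 M.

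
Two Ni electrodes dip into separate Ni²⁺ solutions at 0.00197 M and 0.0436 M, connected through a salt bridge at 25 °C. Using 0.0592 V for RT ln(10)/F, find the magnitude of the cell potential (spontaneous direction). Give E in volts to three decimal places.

+0.040 V

For a concentration cell E°cell = 0. The 0.0436 M side is the cathode (reduction is favoured where [Ni²⁺] is higher).
With n = 2, E = −(0.0592/2) log([Ni²⁺]ₐₙ/[Ni²⁺]꜀ₐₜ) = −(0.0592/2) log(0.00197/0.0436) = −(0.0592/2)(-1.345) = +0.040 V.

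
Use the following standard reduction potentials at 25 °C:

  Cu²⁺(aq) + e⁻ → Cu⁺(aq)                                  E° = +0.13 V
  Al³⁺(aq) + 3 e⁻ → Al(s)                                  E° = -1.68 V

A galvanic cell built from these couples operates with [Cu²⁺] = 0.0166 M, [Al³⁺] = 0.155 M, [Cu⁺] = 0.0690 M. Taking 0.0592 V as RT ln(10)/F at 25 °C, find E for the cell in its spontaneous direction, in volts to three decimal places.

+1.789 V

Cu²⁺/Cu⁺ is the cathode (higher E°), Al³⁺/Al the anode: E°cell = +0.13 − (-1.68) = +1.81 V, n = 3.
Overall: 3 Cu²⁺(aq) + Al(s) → 3 Cu⁺(aq) + Al³⁺(aq)
Q = [Cu⁺]^3·[Al³⁺] / ([Cu²⁺]^3); log Q = 1.047.
E = E° − (0.0592/n) log Q = +1.81 − (0.0592/3)(1.047) = +1.789 V.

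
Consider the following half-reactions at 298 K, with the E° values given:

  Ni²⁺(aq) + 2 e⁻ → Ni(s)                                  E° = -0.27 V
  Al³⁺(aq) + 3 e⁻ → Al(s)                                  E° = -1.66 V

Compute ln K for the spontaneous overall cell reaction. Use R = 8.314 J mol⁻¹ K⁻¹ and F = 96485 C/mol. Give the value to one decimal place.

324.8

Cathode: Ni²⁺/Ni; anode: Al³⁺/Al. E°cell = (-0.27) − (-1.66) = +1.39 V, with n = 6.
ΔG° = −nFE° = −RT ln K, so ln K = nFE°/(RT) = (6)(96485)(+1.39) / ((8.314)(298)) = 324.788.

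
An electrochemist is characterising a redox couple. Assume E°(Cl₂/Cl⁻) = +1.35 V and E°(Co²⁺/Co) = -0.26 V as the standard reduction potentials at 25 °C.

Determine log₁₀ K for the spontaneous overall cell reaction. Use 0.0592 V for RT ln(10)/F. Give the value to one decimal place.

54.4

Cathode: Cl₂/Cl⁻; anode: Co²⁺/Co. E°cell = +1.61 V, n = 2.
log K = nE°cell / 0.0592 = (2)(+1.61) / 0.0592 = 54.4.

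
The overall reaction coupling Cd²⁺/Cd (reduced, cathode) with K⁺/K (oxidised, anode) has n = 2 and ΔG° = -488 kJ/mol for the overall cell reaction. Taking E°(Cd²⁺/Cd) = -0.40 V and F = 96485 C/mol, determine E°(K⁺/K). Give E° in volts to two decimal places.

E°cell = −ΔG°/(nF) = −(-488×10³)/((2)(96485)) = +2.529 V.
Since Cd²⁺/Cd is the cathode and K⁺/K the anode, E°cell = E°(Cd²⁺/Cd) − E°(K⁺/K).
So E°(K⁺/K) = E°(Cd²⁺/Cd) − E°cell = (-0.40) − (+2.529) = -2.93 V.

-2.93 V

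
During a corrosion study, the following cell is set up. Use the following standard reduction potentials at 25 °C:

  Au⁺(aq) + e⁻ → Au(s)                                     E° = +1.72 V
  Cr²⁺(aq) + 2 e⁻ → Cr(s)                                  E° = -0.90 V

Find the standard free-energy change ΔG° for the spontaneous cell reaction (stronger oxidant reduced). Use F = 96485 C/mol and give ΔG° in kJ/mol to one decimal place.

Au⁺/Au (E° = +1.72 V) is the cathode; Cr²⁺/Cr (E° = -0.90 V) is the anode, so E°cell = +2.62 V.
Balancing electrons gives n = 2 (lcm of 1 and 2).
ΔG° = −nFE° = −(2)(96485)(+2.62) = -505,581 J = -505.6 kJ/mol.

-505.6 kJ/mol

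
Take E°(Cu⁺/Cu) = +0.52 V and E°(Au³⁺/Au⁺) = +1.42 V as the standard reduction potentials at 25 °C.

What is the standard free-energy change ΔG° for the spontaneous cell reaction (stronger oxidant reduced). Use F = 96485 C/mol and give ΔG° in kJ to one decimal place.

Au³⁺/Au⁺ (E° = +1.42 V) is the cathode; Cu⁺/Cu (E° = +0.52 V) is the anode, so E°cell = +0.90 V.
Balancing electrons gives n = 2 (lcm of 2 and 1).
ΔG° = −nFE° = −(2)(96485)(+0.90) = -173,673 J = -173.7 kJ.

-173.7 kJ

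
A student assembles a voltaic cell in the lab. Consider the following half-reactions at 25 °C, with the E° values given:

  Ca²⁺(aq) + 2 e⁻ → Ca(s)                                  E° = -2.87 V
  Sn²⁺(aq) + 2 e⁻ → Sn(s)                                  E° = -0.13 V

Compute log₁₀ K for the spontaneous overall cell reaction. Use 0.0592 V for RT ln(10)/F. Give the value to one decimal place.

Cathode: Sn²⁺/Sn; anode: Ca²⁺/Ca. E°cell = +2.74 V, n = 2.
log K = nE°cell / 0.0592 = (2)(+2.74) / 0.0592 = 92.6.

92.6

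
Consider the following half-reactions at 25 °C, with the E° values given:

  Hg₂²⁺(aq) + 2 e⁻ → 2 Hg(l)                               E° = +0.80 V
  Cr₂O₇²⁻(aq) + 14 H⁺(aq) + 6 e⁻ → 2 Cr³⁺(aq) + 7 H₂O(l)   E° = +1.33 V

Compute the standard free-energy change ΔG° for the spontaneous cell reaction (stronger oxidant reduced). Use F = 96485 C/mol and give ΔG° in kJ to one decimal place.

Cr₂O₇²⁻/Cr³⁺ (E° = +1.33 V) is the cathode; Hg₂²⁺/Hg (E° = +0.80 V) is the anode, so E°cell = +0.53 V.
Balancing electrons gives n = 6 (lcm of 6 and 2).
ΔG° = −nFE° = −(6)(96485)(+0.53) = -306,822 J = -306.8 kJ.

-306.8 kJ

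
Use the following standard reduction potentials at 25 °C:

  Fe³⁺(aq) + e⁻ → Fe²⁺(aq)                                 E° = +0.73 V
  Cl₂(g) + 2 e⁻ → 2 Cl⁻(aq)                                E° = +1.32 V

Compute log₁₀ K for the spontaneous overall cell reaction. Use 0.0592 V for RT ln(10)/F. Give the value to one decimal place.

19.9

Cathode: Cl₂/Cl⁻; anode: Fe³⁺/Fe²⁺. E°cell = +0.59 V, n = 2.
log K = nE°cell / 0.0592 = (2)(+0.59) / 0.0592 = 19.9.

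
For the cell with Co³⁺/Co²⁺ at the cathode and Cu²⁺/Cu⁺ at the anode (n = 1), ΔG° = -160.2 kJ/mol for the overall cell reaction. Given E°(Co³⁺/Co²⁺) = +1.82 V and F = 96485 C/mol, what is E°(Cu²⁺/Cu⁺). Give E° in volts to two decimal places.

E°cell = −ΔG°/(nF) = −(-160.2×10³)/((1)(96485)) = +1.660 V.
Since Co³⁺/Co²⁺ is the cathode and Cu²⁺/Cu⁺ the anode, E°cell = E°(Co³⁺/Co²⁺) − E°(Cu²⁺/Cu⁺).
So E°(Cu²⁺/Cu⁺) = E°(Co³⁺/Co²⁺) − E°cell = (+1.82) − (+1.660) = +0.16 V.

+0.16 V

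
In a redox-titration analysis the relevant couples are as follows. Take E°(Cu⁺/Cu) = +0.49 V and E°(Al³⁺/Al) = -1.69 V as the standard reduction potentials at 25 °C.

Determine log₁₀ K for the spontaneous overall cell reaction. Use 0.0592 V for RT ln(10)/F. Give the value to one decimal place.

Cathode: Cu⁺/Cu; anode: Al³⁺/Al. E°cell = +2.18 V, n = 3.
log K = nE°cell / 0.0592 = (3)(+2.18) / 0.0592 = 110.5.

110.5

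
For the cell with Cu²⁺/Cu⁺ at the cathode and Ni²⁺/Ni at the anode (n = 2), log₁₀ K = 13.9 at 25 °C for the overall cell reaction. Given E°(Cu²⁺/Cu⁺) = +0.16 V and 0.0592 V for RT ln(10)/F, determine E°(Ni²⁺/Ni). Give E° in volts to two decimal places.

-0.25 V

E°cell = (0.0592/n)·log K = (0.0592/2)(13.9) = +0.411 V.
Since Cu²⁺/Cu⁺ is the cathode and Ni²⁺/Ni the anode, E°cell = E°(Cu²⁺/Cu⁺) − E°(Ni²⁺/Ni).
So E°(Ni²⁺/Ni) = E°(Cu²⁺/Cu⁺) − E°cell = (+0.16) − (+0.411) = -0.25 V.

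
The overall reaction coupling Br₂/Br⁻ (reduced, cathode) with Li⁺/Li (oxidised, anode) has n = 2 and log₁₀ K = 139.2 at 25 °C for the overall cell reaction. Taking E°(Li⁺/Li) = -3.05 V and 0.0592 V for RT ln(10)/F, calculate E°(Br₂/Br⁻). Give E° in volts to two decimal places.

+1.07 V

E°cell = (0.0592/n)·log K = (0.0592/2)(139.2) = +4.120 V.
Since Br₂/Br⁻ is the cathode and Li⁺/Li the anode, E°cell = E°(Br₂/Br⁻) − E°(Li⁺/Li).
So E°(Br₂/Br⁻) = E°cell + E°(Li⁺/Li) = +4.120 + (-3.05) = +1.07 V.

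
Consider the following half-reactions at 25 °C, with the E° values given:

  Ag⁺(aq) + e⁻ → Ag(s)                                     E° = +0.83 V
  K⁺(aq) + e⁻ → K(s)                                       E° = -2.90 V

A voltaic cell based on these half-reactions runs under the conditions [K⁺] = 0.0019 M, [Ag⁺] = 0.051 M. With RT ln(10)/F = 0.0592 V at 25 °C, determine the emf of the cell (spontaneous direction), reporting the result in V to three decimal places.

+3.815 V

Ag⁺/Ag is the cathode (higher E°), K⁺/K the anode: E°cell = +0.83 − (-2.90) = +3.73 V, n = 1.
Overall: Ag⁺(aq) + K(s) → Ag(s) + K⁺(aq)
Q = [K⁺] / ([Ag⁺]); log Q = -1.429.
E = E° − (0.0592/n) log Q = +3.73 − (0.0592/1)(-1.429) = +3.815 V.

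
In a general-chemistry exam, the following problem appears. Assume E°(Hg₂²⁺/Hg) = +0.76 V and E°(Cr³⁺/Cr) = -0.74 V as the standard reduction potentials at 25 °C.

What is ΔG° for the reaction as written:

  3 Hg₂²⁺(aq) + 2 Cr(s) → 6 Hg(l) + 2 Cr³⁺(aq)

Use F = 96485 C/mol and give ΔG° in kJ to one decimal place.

-868.4 kJ

As written, Hg₂²⁺/Hg is reduced (cathode) and Cr³⁺/Cr is oxidised (anode), so E°cell = (+0.76) − (-0.74) = +1.50 V.
Balancing electrons gives n = 6.
ΔG° = −nFE° = −(6)(96485)(+1.50) = -868,365 J = -868.4 kJ.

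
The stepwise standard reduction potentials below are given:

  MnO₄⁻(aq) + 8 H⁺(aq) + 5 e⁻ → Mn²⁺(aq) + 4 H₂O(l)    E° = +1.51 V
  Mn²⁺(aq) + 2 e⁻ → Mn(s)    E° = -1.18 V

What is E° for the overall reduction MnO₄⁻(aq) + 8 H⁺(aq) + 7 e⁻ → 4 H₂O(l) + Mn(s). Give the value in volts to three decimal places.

Standard free energies of sequential steps add: ΔG°₃ = ΔG°₁ + ΔG°₂, so n₃E°₃ = n₁E°₁ + n₂E°₂.
E°₃ = (5×+1.51 + 2×-1.18) / 7 = (+5.190) / 7 = +0.741 V.

+0.741 V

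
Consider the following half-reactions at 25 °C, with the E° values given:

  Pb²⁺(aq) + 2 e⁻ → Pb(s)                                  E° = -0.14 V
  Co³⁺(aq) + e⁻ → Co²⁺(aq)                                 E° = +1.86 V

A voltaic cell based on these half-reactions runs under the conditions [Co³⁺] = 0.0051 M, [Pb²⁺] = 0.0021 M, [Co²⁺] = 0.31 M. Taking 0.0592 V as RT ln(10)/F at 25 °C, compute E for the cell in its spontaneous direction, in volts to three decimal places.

Co³⁺/Co²⁺ is the cathode (higher E°), Pb²⁺/Pb the anode: E°cell = +1.86 − (-0.14) = +2.00 V, n = 2.
Overall: 2 Co³⁺(aq) + Pb(s) → 2 Co²⁺(aq) + Pb²⁺(aq)
Q = [Co²⁺]^2·[Pb²⁺] / ([Co³⁺]^2); log Q = 0.890.
E = E° − (0.0592/n) log Q = +2.00 − (0.0592/2)(0.890) = +1.974 V.

+1.974 V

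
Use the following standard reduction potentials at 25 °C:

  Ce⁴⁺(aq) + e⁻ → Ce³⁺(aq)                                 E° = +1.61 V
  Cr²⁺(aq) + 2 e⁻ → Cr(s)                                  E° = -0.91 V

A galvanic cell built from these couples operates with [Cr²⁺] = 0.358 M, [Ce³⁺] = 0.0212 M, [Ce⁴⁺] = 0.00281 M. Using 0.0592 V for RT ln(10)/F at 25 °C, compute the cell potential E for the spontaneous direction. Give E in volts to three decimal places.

+2.481 V

Ce⁴⁺/Ce³⁺ is the cathode (higher E°), Cr²⁺/Cr the anode: E°cell = +1.61 − (-0.91) = +2.52 V, n = 2.
Overall: 2 Ce⁴⁺(aq) + Cr(s) → 2 Ce³⁺(aq) + Cr²⁺(aq)
Q = [Ce³⁺]^2·[Cr²⁺] / ([Ce⁴⁺]^2); log Q = 1.309.
E = E° − (0.0592/n) log Q = +2.52 − (0.0592/2)(1.309) = +2.481 V.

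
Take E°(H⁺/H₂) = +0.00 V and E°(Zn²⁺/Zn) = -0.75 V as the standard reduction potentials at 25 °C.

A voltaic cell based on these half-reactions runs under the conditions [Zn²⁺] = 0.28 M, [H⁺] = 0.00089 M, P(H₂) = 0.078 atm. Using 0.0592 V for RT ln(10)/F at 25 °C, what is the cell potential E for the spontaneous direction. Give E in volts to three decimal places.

H⁺/H₂ is the cathode (higher E°), Zn²⁺/Zn the anode: E°cell = +0.00 − (-0.75) = +0.75 V, n = 2.
Overall: 2 H⁺(aq) + Zn(s) → H₂(g) + Zn²⁺(aq)
Q = P(H₂)·[Zn²⁺] / ([H⁺]^2); log Q = 4.440.
E = E° − (0.0592/n) log Q = +0.75 − (0.0592/2)(4.440) = +0.619 V.

+0.619 V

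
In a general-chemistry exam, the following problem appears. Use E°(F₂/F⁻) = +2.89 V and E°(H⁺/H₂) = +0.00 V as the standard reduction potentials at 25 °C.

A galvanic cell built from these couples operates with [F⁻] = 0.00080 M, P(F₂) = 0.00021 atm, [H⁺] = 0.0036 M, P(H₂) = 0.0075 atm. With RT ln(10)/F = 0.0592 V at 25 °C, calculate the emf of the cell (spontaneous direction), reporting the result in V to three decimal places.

+3.046 V

F₂/F⁻ is the cathode (higher E°), H⁺/H₂ the anode: E°cell = +2.89 − (+0.00) = +2.89 V, n = 2.
Overall: F₂(g) + H₂(g) → 2 F⁻(aq) + 2 H⁺(aq)
Q = [F⁻]^2·[H⁺]^2 / (P(F₂)·P(H₂)); log Q = -5.278.
E = E° − (0.0592/n) log Q = +2.89 − (0.0592/2)(-5.278) = +3.046 V.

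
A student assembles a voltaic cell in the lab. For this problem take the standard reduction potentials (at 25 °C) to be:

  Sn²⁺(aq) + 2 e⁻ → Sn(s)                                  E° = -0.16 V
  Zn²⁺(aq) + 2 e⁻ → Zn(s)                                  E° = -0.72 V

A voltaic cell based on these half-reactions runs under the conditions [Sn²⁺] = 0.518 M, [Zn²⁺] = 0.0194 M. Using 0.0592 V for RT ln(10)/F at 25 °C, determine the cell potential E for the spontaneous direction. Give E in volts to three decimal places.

+0.602 V

Sn²⁺/Sn is the cathode (higher E°), Zn²⁺/Zn the anode: E°cell = -0.16 − (-0.72) = +0.56 V, n = 2.
Overall: Sn²⁺(aq) + Zn(s) → Sn(s) + Zn²⁺(aq)
Q = [Zn²⁺] / ([Sn²⁺]); log Q = -1.427.
E = E° − (0.0592/n) log Q = +0.56 − (0.0592/2)(-1.427) = +0.602 V.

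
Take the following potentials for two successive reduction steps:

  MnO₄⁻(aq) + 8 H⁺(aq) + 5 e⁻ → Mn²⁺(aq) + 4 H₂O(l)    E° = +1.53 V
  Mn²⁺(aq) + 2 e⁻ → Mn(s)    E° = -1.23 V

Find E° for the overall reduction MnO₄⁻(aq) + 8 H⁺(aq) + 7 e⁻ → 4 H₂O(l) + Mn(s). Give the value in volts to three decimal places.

+0.741 V

Adding the free-energy changes (−nFE°) of the two steps gives −n₃FE°₃ = −n₁FE°₁ − n₂FE°₂.
E°₃ = (5×+1.53 + 2×-1.23) / 7 = (+5.190) / 7 = +0.741 V.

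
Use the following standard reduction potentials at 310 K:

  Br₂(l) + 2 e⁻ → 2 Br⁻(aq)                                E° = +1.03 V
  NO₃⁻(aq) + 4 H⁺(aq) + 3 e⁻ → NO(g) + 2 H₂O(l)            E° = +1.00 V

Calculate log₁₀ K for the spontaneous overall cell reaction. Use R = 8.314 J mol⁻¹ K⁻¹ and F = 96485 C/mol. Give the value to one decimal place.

Cathode: Br₂/Br⁻; anode: NO₃⁻/NO. E°cell = (+1.03) − (+1.00) = +0.03 V, with n = 6.
ΔG° = −nFE° = −RT ln K, so ln K = nFE°/(RT) = (6)(96485)(+0.03) / ((8.314)(310)) = 6.738.
log₁₀ K = 6.738 / ln 10 = 2.9.

2.9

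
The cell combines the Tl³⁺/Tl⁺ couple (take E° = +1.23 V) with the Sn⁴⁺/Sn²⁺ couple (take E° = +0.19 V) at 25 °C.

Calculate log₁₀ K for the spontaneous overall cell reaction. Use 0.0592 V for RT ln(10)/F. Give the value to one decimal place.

35.1

Cathode: Tl³⁺/Tl⁺; anode: Sn⁴⁺/Sn²⁺. E°cell = +1.04 V, n = 2.
log K = nE°cell / 0.0592 = (2)(+1.04) / 0.0592 = 35.1.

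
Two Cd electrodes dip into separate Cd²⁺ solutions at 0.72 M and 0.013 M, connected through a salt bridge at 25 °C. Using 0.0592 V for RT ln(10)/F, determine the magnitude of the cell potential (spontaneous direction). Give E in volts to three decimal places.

For a concentration cell E°cell = 0. The 0.72 M side is the cathode (reduction is favoured where [Cd²⁺] is higher).
With n = 2, E = −(0.0592/2) log([Cd²⁺]ₐₙ/[Cd²⁺]꜀ₐₜ) = −(0.0592/2) log(0.013/0.72) = −(0.0592/2)(-1.743) = +0.052 V.

+0.052 V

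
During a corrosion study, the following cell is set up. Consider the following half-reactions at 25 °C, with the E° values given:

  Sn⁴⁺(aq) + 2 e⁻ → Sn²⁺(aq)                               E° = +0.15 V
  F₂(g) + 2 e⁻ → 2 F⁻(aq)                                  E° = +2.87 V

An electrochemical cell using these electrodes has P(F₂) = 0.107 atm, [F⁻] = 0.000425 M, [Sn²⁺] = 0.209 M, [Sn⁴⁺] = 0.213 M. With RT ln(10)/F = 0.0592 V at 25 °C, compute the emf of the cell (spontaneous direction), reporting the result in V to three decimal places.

F₂/F⁻ is the cathode (higher E°), Sn⁴⁺/Sn²⁺ the anode: E°cell = +2.87 − (+0.15) = +2.72 V, n = 2.
Overall: F₂(g) + Sn²⁺(aq) → 2 F⁻(aq) + Sn⁴⁺(aq)
Q = [F⁻]^2·[Sn⁴⁺] / (P(F₂)·[Sn²⁺]); log Q = -5.764.
E = E° − (0.0592/n) log Q = +2.72 − (0.0592/2)(-5.764) = +2.891 V.

+2.891 V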